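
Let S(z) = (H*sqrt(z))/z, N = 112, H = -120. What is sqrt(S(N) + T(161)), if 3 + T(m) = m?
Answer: sqrt(7742 - 210*sqrt(7))/7 ≈ 12.110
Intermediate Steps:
T(m) = -3 + m
S(z) = -120/sqrt(z) (S(z) = (-120*sqrt(z))/z = -120/sqrt(z))
sqrt(S(N) + T(161)) = sqrt(-30*sqrt(7)/7 + (-3 + 161)) = sqrt(-30*sqrt(7)/7 + 158) = sqrt(158 - 30*sqrt(7)/7)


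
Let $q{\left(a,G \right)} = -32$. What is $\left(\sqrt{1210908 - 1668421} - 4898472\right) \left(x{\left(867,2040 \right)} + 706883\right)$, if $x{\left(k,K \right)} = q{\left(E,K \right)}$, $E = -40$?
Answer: $-3462489831672 + 4947957 i \sqrt{9337} \approx -3.4625 \cdot 10^{12} + 4.7811 \cdot 10^{8} i$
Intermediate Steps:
$x{\left(k,K \right)} = -32$
$\left(\sqrt{1210908 - 1668421} - 4898472\right) \left(x{\left(867,2040 \right)} + 706883\right) = \left(\sqrt{1210908 - 1668421} - 4898472\right) \left(-32 + 706883\right) = \left(\sqrt{-457513} - 4898472\right) 706851 = \left(7 i \sqrt{9337} - 4898472\right) 706851 = \left(-4898472 + 7 i \sqrt{9337}\right) 706851 = -3462489831672 + 4947957 i \sqrt{9337}$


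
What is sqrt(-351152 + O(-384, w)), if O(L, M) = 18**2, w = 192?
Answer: 2*I*sqrt(87707) ≈ 592.31*I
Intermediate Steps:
O(L, M) = 324
sqrt(-351152 + O(-384, w)) = sqrt(-351152 + 324) = sqrt(-350828) = 2*I*sqrt(87707)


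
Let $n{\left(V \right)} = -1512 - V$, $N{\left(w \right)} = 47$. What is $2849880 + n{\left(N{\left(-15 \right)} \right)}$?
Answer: $2848321$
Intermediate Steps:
$2849880 + n{\left(N{\left(-15 \right)} \right)} = 2849880 - 1559 = 2848321$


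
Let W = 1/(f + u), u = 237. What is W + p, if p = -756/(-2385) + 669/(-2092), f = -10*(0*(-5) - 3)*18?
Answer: -655409/430753260 ≈ -0.0015215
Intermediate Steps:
f = 540 (f = -10*(0 - 3)*18 = -10*(-3)*18 = 30*18 = 540)
W = 1/777 (W = 1/(540 + 237) = 1/777 ≈ 0.0012870)
p = -1557/554380 (p = -756*(-1/2385) + 669*(-1/2092) = 84/265 - 669/2092 = -1557/554380 ≈ -0.0028085)
W + p = 1/777 - 1557/554380 = -655409/430753260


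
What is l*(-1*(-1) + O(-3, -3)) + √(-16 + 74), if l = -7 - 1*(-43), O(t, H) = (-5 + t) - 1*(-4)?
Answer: -108 + √58 ≈ -100.38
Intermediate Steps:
O(t, H) = -1 + t (O(t, H) = (-5 + t) + 4 = -1 + t)
l = 36 (l = -7 + 43 = 36)
l*(-1*(-1) + O(-3, -3)) + √(-16 + 74) = 36*(-1*(-1) + (-1 - 3)) + √(-16 + 74) = 36*(1 - 4) + √58 = 36*(-3) + √58 = -108 + √58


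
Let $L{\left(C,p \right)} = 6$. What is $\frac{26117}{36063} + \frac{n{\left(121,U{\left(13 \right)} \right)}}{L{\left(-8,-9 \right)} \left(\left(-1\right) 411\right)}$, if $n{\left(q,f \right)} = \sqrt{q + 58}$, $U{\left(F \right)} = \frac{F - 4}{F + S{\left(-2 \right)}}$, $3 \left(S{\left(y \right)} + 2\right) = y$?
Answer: $\frac{26117}{36063} - \frac{\sqrt{179}}{2466} \approx 0.71878$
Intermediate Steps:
$S{\left(y \right)} = -2 + \frac{y}{3}$
$U{\left(F \right)} = \frac{-4 + F}{- \frac{8}{3} + F}$ ($U{\left(F \right)} = \frac{F - 4}{F + \left(-2 + \frac{1}{3} \left(-2\right)\right)} = \frac{-4 + F}{F - \frac{8}{3}} = \frac{-4 + F}{- \frac{8}{3} + F}$)
$n{\left(q,f \right)} = \sqrt{58 + q}$
$\frac{26117}{36063} + \frac{n{\left(121,U{\left(13 \right)} \right)}}{L{\left(-8,-9 \right)} \left(\left(-1\right) 411\right)} = \frac{26117}{36063} + \frac{\sqrt{58 + 121}}{6 \left(\left(-1\right) 411\right)} = 26117 \cdot \frac{1}{36063} + \frac{\sqrt{179}}{6 \left(-411\right)} = \frac{26117}{36063} + \frac{\sqrt{179}}{-2466} = \frac{26117}{36063} + \sqrt{179} \left(- \frac{1}{2466}\right) = \frac{26117}{36063} - \frac{\sqrt{179}}{2466}$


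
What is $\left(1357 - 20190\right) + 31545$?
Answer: $12712$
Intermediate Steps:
$\left(1357 - 20190\right) + 31545 = -18833 + 31545 = 12712$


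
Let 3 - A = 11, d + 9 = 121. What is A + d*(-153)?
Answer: -17144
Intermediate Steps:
d = 112 (d = -9 + 121 = 112)
A = -8 (A = 3 - 1*11 = 3 - 11 = -8)
A + d*(-153) = -8 + 112*(-153) = -8 - 17136 = -17144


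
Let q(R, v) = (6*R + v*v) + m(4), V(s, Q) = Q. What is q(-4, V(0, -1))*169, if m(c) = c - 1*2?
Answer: -3549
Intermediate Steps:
m(c) = -2 + c (m(c) = c - 2 = -2 + c)
q(R, v) = 2 + v**2 + 6*R (q(R, v) = (6*R + v*v) + (-2 + 4) = (6*R + v**2) + 2 = (v**2 + 6*R) + 2 = 2 + v**2 + 6*R)
q(-4, V(0, -1))*169 = (2 + (-1)**2 + 6*(-4))*169 = (2 + 1 - 24)*169 = -21*169 = -3549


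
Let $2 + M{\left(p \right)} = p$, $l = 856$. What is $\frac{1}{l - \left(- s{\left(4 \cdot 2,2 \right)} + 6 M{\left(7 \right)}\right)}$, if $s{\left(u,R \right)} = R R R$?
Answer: $\frac{1}{834} \approx 0.001199$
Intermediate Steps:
$M{\left(p \right)} = -2 + p$
$s{\left(u,R \right)} = R^{3}$ ($s{\left(u,R \right)} = R^{2} R = R^{3}$)
$\frac{1}{l - \left(- s{\left(4 \cdot 2,2 \right)} + 6 M{\left(7 \right)}\right)} = \frac{1}{856 + \left(- 6 \left(-2 + 7\right) + 2^{3}\right)} = \frac{1}{856 + \left(\left(-6\right) 5 + 8\right)} = \frac{1}{856 + \left(-30 + 8\right)} = \frac{1}{856 - 22} = \frac{1}{834}$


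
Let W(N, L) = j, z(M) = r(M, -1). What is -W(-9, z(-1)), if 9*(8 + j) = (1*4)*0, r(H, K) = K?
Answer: 8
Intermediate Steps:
z(M) = -1
j = -8 (j = -8 + ((1*4)*0)/9 = -8 + (4*0)/9 = -8 + (1/9)*0 = -8 + 0 = -8)
W(N, L) = -8
-W(-9, z(-1)) = -1*(-8) = 8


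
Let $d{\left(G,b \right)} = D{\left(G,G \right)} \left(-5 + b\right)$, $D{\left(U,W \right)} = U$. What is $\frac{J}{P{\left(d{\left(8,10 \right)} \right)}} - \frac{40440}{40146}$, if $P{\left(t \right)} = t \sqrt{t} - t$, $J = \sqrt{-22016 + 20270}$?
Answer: $- \frac{6740}{6691} + \frac{i \sqrt{485}}{130} + \frac{i \sqrt{194}}{520} \approx -1.0073 + 0.19619 i$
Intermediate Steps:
$J = 3 i \sqrt{194}$ ($J = \sqrt{-1746} = 3 i \sqrt{194} \approx 41.785 i$)
$d{\left(G,b \right)} = G \left(-5 + b\right)$
$P{\left(t \right)} = t^{\frac{3}{2}} - t$
$\frac{J}{P{\left(d{\left(8,10 \right)} \right)}} - \frac{40440}{40146} = \frac{3 i \sqrt{194}}{\left(8 \left(-5 + 10\right)\right)^{\frac{3}{2}} - 8 \left(-5 + 10\right)} - \frac{40440}{40146} = \frac{3 i \sqrt{194}}{\left(8 \cdot 5\right)^{\frac{3}{2}} - 8 \cdot 5} - \frac{6740}{6691} = \frac{3 i \sqrt{194}}{40^{\frac{3}{2}} - 40} - \frac{6740}{6691} = \frac{3 i \sqrt{194}}{80 \sqrt{10} - 40} - \frac{6740}{6691} = \frac{3 i \sqrt{194}}{-40 + 80 \sqrt{10}} - \frac{6740}{6691} = - \frac{6740}{6691} + \frac{3 i \sqrt{194}}{-40 + 80 \sqrt{10}}$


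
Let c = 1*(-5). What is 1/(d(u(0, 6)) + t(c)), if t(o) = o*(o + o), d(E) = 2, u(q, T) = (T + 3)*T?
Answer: 1/52 ≈ 0.019231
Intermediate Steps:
u(q, T) = T*(3 + T) (u(q, T) = (3 + T)*T = T*(3 + T))
c = -5
t(o) = 2*o**2 (t(o) = o*(2*o) = 2*o**2)
1/(d(u(0, 6)) + t(c)) = 1/(2 + 2*(-5)**2) = 1/(2 + 2*25) = 1/(2 + 50) = 1/52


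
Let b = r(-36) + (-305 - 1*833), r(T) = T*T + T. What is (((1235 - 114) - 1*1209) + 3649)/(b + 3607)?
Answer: 1187/1243 ≈ 0.95495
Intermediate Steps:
r(T) = T + T² (r(T) = T² + T = T + T²)
b = 122 (b = -36*(1 - 36) + (-305 - 1*833) = -36*(-35) + (-305 - 833) = 1260 - 1138 = 122)
(((1235 - 114) - 1*1209) + 3649)/(b + 3607) = (((1235 - 114) - 1*1209) + 3649)/(122 + 3607) = ((1121 - 1209) + 3649)/3729 = (-88 + 3649)*(1/3729) = 3561*(1/3729) = 1187/1243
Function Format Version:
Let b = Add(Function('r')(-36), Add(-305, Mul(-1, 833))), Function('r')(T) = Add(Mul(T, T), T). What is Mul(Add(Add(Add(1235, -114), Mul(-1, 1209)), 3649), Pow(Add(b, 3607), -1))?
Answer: Rational(1187, 1243) ≈ 0.95495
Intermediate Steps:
Function('r')(T) = Add(T, Pow(T, 2)) (Function('r')(T) = Add(Pow(T, 2), T) = Add(T, Pow(T, 2)))
b = 122 (b = Add(Mul(-36, Add(1, -36)), Add(-305, Mul(-1, 833))) = Add(Mul(-36, -35), Add(-305, -833)) = Add(1260, -1138) = 122)
Mul(Add(Add(Add(1235, -114), Mul(-1, 1209)), 3649), Pow(Add(b, 3607), -1)) = Mul(Add(Add(Add(1235, -114), Mul(-1, 1209)), 3649), Pow(Add(122, 3607), -1)) = Mul(Add(Add(1121, -1209), 3649), Pow(3729, -1)) = Mul(Add(-88, 3649), Rational(1, 3729)) = Mul(3561, Rational(1, 3729)) = Rational(1187, 1243)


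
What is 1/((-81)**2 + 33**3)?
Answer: 1/42498 ≈ 2.3531e-5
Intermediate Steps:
1/((-81)**2 + 33**3) = 1/(6561 + 35937) = 1/42498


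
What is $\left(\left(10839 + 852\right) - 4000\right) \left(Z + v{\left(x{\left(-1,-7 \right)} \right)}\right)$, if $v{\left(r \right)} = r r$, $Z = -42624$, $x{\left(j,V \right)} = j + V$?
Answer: $-327328960$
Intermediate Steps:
$x{\left(j,V \right)} = V + j$
$v{\left(r \right)} = r^{2}$
$\left(\left(10839 + 852\right) - 4000\right) \left(Z + v{\left(x{\left(-1,-7 \right)} \right)}\right) = \left(\left(10839 + 852\right) - 4000\right) \left(-42624 + \left(-7 - 1\right)^{2}\right) = \left(11691 - 4000\right) \left(-42624 + \left(-8\right)^{2}\right) = 7691 \left(-42624 + 64\right) = 7691 \left(-42560\right) = -327328960$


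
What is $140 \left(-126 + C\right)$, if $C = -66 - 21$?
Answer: $-29820$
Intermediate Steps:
$C = -87$
$140 \left(-126 + C\right) = 140 \left(-126 - 87\right) = 140 \left(-213\right) = -29820$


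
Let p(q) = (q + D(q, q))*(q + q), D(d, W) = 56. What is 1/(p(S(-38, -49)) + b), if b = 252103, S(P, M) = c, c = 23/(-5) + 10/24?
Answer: 1800/453005041 ≈ 3.9735e-6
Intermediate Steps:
c = -251/60 (c = 23*(-⅕) + 10*(1/24) = -23/5 + 5/12 = -251/60 ≈ -4.1833)
S(P, M) = -251/60
p(q) = 2*q*(56 + q) (p(q) = (q + 56)*(q + q) = (56 + q)*(2*q) = 2*q*(56 + q))
1/(p(S(-38, -49)) + b) = 1/(2*(-251/60)*(56 - 251/60) + 252103) = 1/(2*(-251/60)*(3109/60) + 252103) = 1/(-780359/1800 + 252103) = 1/(453005041/1800) = 1800/453005041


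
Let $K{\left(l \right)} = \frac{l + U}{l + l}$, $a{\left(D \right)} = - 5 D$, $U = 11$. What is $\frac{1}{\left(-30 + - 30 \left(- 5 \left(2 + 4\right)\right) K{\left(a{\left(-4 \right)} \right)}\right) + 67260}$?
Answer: $\frac{2}{135855} \approx 1.4722 \cdot 10^{-5}$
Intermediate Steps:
$K{\left(l \right)} = \frac{11 + l}{2 l}$ ($K{\left(l \right)} = \frac{l + 11}{l + l} = \frac{11 + l}{2 l}$)
$\frac{1}{\left(-30 + - 30 \left(- 5 \left(2 + 4\right)\right) K{\left(a{\left(-4 \right)} \right)}\right) + 67260} = \frac{1}{\left(-30 + - 30 \left(- 5 \left(2 + 4\right)\right) \frac{11 - -20}{2 \left(\left(-5\right) \left(-4\right)\right)}\right) + 67260} = \frac{1}{\left(-30 + - 30 \left(\left(-5\right) 6\right) \frac{11 + 20}{2 \cdot 20}\right) + 67260} = \frac{1}{\left(-30 + \left(-30\right) \left(-30\right) \frac{1}{2} \cdot \frac{1}{20} \cdot 31\right) + 67260} = \frac{1}{\left(-30 + 900 \cdot \frac{31}{40}\right) + 67260} = \frac{1}{\left(-30 + \frac{1395}{2}\right) + 67260} = \frac{1}{\frac{1335}{2} + 67260} = \frac{1}{\frac{135855}{2}} = \frac{2}{135855}$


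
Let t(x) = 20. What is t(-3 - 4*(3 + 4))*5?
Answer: 100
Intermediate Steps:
t(-3 - 4*(3 + 4))*5 = 20*5 = 100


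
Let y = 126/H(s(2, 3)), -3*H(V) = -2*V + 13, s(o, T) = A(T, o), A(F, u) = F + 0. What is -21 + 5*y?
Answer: -291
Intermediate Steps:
A(F, u) = F
s(o, T) = T
H(V) = -13/3 + 2*V/3 (H(V) = -(-2*V + 13)/3 = -(13 - 2*V)/3 = -13/3 + 2*V/3)
y = -54 (y = 126/(-13/3 + (2/3)*3) = 126/(-13/3 + 2) = 126/(-7/3) = 126*(-3/7) = -54)
-21 + 5*y = -21 + 5*(-54) = -21 - 270 = -291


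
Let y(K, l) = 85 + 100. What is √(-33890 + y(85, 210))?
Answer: 3*I*√3745 ≈ 183.59*I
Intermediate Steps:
y(K, l) = 185
√(-33890 + y(85, 210)) = √(-33890 + 185) = √(-33705) = 3*I*√3745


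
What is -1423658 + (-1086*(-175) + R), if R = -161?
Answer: -1233769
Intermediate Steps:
-1423658 + (-1086*(-175) + R) = -1423658 + (-1086*(-175) - 161) = -1423658 + (190050 - 161) = -1423658 + 189889 = -1233769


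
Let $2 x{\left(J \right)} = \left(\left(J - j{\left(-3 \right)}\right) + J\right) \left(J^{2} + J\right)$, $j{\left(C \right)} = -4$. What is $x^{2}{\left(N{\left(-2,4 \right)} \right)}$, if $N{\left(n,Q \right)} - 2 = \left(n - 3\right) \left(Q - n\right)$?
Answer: $386358336$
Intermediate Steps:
$N{\left(n,Q \right)} = 2 + \left(-3 + n\right) \left(Q - n\right)$ ($N{\left(n,Q \right)} = 2 + \left(n - 3\right) \left(Q - n\right) = 2 + \left(-3 + n\right) \left(Q - n\right)$)
$x{\left(J \right)} = \frac{\left(4 + 2 J\right) \left(J + J^{2}\right)}{2}$ ($x{\left(J \right)} = \frac{\left(\left(J - -4\right) + J\right) \left(J^{2} + J\right)}{2} = \frac{\left(\left(J + 4\right) + J\right) \left(J + J^{2}\right)}{2} = \frac{\left(\left(4 + J\right) + J\right) \left(J + J^{2}\right)}{2} = \frac{\left(4 + 2 J\right) \left(J + J^{2}\right)}{2}$)
$x^{2}{\left(N{\left(-2,4 \right)} \right)} = \left(\left(2 - \left(-2\right)^{2} - 12 + 3 \left(-2\right) + 4 \left(-2\right)\right) \left(2 + \left(2 - \left(-2\right)^{2} - 12 + 3 \left(-2\right) + 4 \left(-2\right)\right)^{2} + 3 \left(2 - \left(-2\right)^{2} - 12 + 3 \left(-2\right) + 4 \left(-2\right)\right)\right)\right)^{2} = \left(\left(2 - 4 - 12 - 6 - 8\right) \left(2 + \left(2 - 4 - 12 - 6 - 8\right)^{2} + 3 \left(2 - 4 - 12 - 6 - 8\right)\right)\right)^{2} = \left(- 28 \left(2 + \left(-28\right)^{2} + 3 \left(-28\right)\right)\right)^{2} = \left(- 28 \left(2 + 784 - 84\right)\right)^{2} = \left(\left(-28\right) 702\right)^{2} = \left(-19656\right)^{2} = 386358336$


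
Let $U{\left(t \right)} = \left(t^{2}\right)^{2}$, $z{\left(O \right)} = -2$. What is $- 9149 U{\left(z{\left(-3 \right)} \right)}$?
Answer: $-146384$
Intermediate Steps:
$U{\left(t \right)} = t^{4}$
$- 9149 U{\left(z{\left(-3 \right)} \right)} = - 9149 \left(-2\right)^{4} = \left(-9149\right) 16 = -146384$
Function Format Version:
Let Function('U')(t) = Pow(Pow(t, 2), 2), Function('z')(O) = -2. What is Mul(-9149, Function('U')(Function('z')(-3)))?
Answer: -146384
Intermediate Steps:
Function('U')(t) = Pow(t, 4)
Mul(-9149, Function('U')(Function('z')(-3))) = Mul(-9149, Pow(-2, 4)) = Mul(-9149, 16) = -146384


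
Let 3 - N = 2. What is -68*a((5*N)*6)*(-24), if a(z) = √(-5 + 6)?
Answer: 1632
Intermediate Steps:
N = 1 (N = 3 - 1*2 = 3 - 2 = 1)
a(z) = 1 (a(z) = √1 = 1)
-68*a((5*N)*6)*(-24) = -68*1*(-24) = -68*(-24) = 1632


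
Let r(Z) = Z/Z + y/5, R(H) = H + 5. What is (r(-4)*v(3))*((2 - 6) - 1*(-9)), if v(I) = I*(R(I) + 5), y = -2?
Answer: 117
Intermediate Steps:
R(H) = 5 + H
v(I) = I*(10 + I) (v(I) = I*((5 + I) + 5) = I*(10 + I))
r(Z) = ⅗ (r(Z) = Z/Z - 2/5 = 1 - 2*⅕ = 1 - ⅖ = ⅗)
(r(-4)*v(3))*((2 - 6) - 1*(-9)) = (3*(3*(10 + 3))/5)*((2 - 6) - 1*(-9)) = (3*(3*13)/5)*(-4 + 9) = ((⅗)*39)*5 = (117/5)*5 = 117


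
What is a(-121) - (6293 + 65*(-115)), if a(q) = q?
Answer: 1061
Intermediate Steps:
a(-121) - (6293 + 65*(-115)) = -121 - (6293 + 65*(-115)) = -121 - (6293 - 7475) = -121 - 1*(-1182) = -121 + 1182 = 1061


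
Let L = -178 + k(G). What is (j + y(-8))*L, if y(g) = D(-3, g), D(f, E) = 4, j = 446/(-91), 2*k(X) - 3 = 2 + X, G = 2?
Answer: 14309/91 ≈ 157.24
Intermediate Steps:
k(X) = 5/2 + X/2 (k(X) = 3/2 + (2 + X)/2 = 3/2 + (1 + X/2) = 5/2 + X/2)
j = -446/91 (j = 446*(-1/91) = -446/91 ≈ -4.9011)
y(g) = 4
L = -349/2 (L = -178 + (5/2 + (1/2)*2) = -178 + (5/2 + 1) = -178 + 7/2 = -349/2 ≈ -174.50)
(j + y(-8))*L = (-446/91 + 4)*(-349/2) = -82/91*(-349/2) = 14309/91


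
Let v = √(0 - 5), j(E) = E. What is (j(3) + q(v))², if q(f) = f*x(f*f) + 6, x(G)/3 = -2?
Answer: -99 - 108*I*√5 ≈ -99.0 - 241.5*I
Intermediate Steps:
v = I*√5 (v = √(-5) = I*√5 ≈ 2.2361*I)
x(G) = -6 (x(G) = 3*(-2) = -6)
q(f) = 6 - 6*f (q(f) = f*(-6) + 6 = -6*f + 6 = 6 - 6*f)
(j(3) + q(v))² = (3 + (6 - 6*I*√5))² = (9 - 6*I*√5)²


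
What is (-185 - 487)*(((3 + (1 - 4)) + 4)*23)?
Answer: -61824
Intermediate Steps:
(-185 - 487)*(((3 + (1 - 4)) + 4)*23) = -672*((3 - 3) + 4)*23 = -672*(0 + 4)*23 = -2688*23 = -672*92 = -61824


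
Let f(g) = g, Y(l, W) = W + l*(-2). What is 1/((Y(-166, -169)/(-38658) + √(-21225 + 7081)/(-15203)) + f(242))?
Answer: 6429864208180659162/1556000028725575744429 + 181759887805536*I*√221/20228000373432484677577 ≈ 0.0041323 + 1.3358e-7*I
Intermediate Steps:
Y(l, W) = W - 2*l
1/((Y(-166, -169)/(-38658) + √(-21225 + 7081)/(-15203)) + f(242)) = 1/(((-169 - 2*(-166))/(-38658) + √(-21225 + 7081)/(-15203)) + 242) = 1/(((-169 + 332)*(-1/38658) + √(-14144)*(-1/15203)) + 242) = 1/((163*(-1/38658) + (8*I*√221)*(-1/15203)) + 242) = 1/((-163/38658 - 8*I*√221/15203) + 242) = 1/(9355073/38658 - 8*I*√221/15203)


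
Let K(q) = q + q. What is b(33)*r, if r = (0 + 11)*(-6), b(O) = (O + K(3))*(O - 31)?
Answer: -5148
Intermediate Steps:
K(q) = 2*q
b(O) = (-31 + O)*(6 + O) (b(O) = (O + 2*3)*(O - 31) = (O + 6)*(-31 + O) = (6 + O)*(-31 + O) = (-31 + O)*(6 + O))
r = -66 (r = 11*(-6) = -66)
b(33)*r = (-186 + 33² - 25*33)*(-66) = (-186 + 1089 - 825)*(-66) = 78*(-66) = -5148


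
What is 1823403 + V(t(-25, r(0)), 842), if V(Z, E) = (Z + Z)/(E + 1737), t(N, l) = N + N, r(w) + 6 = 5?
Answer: 4702556237/2579 ≈ 1.8234e+6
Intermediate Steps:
r(w) = -1 (r(w) = -6 + 5 = -1)
t(N, l) = 2*N
V(Z, E) = 2*Z/(1737 + E) (V(Z, E) = (2*Z)/(1737 + E) = 2*Z/(1737 + E))
1823403 + V(t(-25, r(0)), 842) = 1823403 + 2*(2*(-25))/(1737 + 842) = 1823403 + 2*(-50)/2579 = 1823403 + 2*(-50)*(1/2579) = 1823403 - 100/2579 = 4702556237/2579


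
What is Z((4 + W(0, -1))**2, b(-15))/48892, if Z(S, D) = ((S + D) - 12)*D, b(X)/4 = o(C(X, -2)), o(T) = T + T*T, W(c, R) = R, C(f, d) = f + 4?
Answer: 48070/12223 ≈ 3.9328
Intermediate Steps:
C(f, d) = 4 + f
o(T) = T + T**2
b(X) = 4*(4 + X)*(5 + X) (b(X) = 4*((4 + X)*(1 + (4 + X))) = 4*((4 + X)*(5 + X)) = 4*(4 + X)*(5 + X))
Z(S, D) = D*(-12 + D + S) (Z(S, D) = ((D + S) - 12)*D = (-12 + D + S)*D = D*(-12 + D + S))
Z((4 + W(0, -1))**2, b(-15))/48892 = ((4*(4 - 15)*(5 - 15))*(-12 + 4*(4 - 15)*(5 - 15) + (4 - 1)**2))/48892 = ((4*(-11)*(-10))*(-12 + 4*(-11)*(-10) + 3**2))*(1/48892) = (440*(-12 + 440 + 9))*(1/48892) = (440*437)*(1/48892) = 192280*(1/48892) = 48070/12223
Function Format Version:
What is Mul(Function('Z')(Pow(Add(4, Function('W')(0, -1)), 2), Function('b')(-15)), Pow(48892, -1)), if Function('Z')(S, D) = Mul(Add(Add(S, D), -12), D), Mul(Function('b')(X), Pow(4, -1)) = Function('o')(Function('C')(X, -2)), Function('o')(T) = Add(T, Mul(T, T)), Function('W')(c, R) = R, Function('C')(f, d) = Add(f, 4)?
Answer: Rational(48070, 12223) ≈ 3.9328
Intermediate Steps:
Function('C')(f, d) = Add(4, f)
Function('o')(T) = Add(T, Pow(T, 2))
Function('b')(X) = Mul(4, Add(4, X), Add(5, X)) (Function('b')(X) = Mul(4, Mul(Add(4, X), Add(1, Add(4, X)))) = Mul(4, Mul(Add(4, X), Add(5, X))) = Mul(4, Add(4, X), Add(5, X)))
Function('Z')(S, D) = Mul(D, Add(-12, D, S)) (Function('Z')(S, D) = Mul(Add(Add(D, S), -12), D) = Mul(Add(-12, D, S), D) = Mul(D, Add(-12, D, S)))
Mul(Function('Z')(Pow(Add(4, Function('W')(0, -1)), 2), Function('b')(-15)), Pow(48892, -1)) = Mul(Mul(Mul(4, Add(4, -15), Add(5, -15)), Add(-12, Mul(4, Add(4, -15), Add(5, -15)), Pow(Add(4, -1), 2))), Pow(48892, -1)) = Mul(Mul(Mul(4, -11, -10), Add(-12, Mul(4, -11, -10), Pow(3, 2))), Rational(1, 48892)) = Mul(Mul(440, Add(-12, 440, 9)), Rational(1, 48892)) = Mul(Mul(440, 437), Rational(1, 48892)) = Mul(192280, Rational(1, 48892)) = Rational(48070, 12223)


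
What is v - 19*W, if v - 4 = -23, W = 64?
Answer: -1235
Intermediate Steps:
v = -19 (v = 4 - 23 = -19)
v - 19*W = -19 - 19*64 = -19 - 1216 = -1235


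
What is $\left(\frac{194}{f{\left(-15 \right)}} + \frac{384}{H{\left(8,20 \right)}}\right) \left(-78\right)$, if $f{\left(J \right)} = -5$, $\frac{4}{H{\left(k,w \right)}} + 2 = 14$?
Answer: $- \frac{434148}{5} \approx -86830.0$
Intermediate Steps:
$H{\left(k,w \right)} = \frac{1}{3}$ ($H{\left(k,w \right)} = \frac{4}{-2 + 14} = \frac{4}{12} = 4 \cdot \frac{1}{12} = \frac{1}{3}$)
$\left(\frac{194}{f{\left(-15 \right)}} + \frac{384}{H{\left(8,20 \right)}}\right) \left(-78\right) = \left(\frac{194}{-5} + 384 \frac{1}{\frac{1}{3}}\right) \left(-78\right) = \left(194 \left(- \frac{1}{5}\right) + 384 \cdot 3\right) \left(-78\right) = \left(- \frac{194}{5} + 1152\right) \left(-78\right) = \frac{5566}{5} \left(-78\right) = - \frac{434148}{5}$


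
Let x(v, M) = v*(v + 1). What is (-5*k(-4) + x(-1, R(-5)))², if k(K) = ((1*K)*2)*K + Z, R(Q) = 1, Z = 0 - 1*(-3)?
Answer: 30625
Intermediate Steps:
Z = 3 (Z = 0 + 3 = 3)
k(K) = 3 + 2*K² (k(K) = ((1*K)*2)*K + 3 = (K*2)*K + 3 = (2*K)*K + 3 = 2*K² + 3 = 3 + 2*K²)
x(v, M) = v*(1 + v)
(-5*k(-4) + x(-1, R(-5)))² = (-5*(3 + 2*(-4)²) - (1 - 1))² = (-5*(3 + 2*16) - 1*0)² = (-5*(3 + 32) + 0)² = (-5*35 + 0)² = (-175 + 0)² = (-175)² = 30625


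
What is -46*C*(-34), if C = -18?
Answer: -28152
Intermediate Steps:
-46*C*(-34) = -46*(-18)*(-34) = 828*(-34) = -28152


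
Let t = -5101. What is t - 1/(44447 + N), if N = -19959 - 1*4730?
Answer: -100785559/19758 ≈ -5101.0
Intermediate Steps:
N = -24689 (N = -19959 - 4730 = -24689)
t - 1/(44447 + N) = -5101 - 1/(44447 - 24689) = -5101 - 1/19758 = -100785559/19758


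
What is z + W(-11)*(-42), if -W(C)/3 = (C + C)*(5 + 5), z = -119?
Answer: -27839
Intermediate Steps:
W(C) = -60*C (W(C) = -3*(C + C)*(5 + 5) = -3*2*C*10 = -60*C)
z + W(-11)*(-42) = -119 - 60*(-11)*(-42) = -119 + 660*(-42) = -119 - 27720 = -27839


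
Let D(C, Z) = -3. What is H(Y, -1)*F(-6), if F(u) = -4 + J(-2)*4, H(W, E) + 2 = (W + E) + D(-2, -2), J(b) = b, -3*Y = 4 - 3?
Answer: 76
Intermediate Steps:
Y = -1/3 (Y = -(4 - 3)/3 = -1/3*1 = -1/3 ≈ -0.33333)
H(W, E) = -5 + E + W (H(W, E) = -2 + ((W + E) - 3) = -2 + ((E + W) - 3) = -2 + (-3 + E + W) = -5 + E + W)
F(u) = -12 (F(u) = -4 - 2*4 = -4 - 8 = -12)
H(Y, -1)*F(-6) = (-5 - 1 - 1/3)*(-12) = -19/3*(-12) = 76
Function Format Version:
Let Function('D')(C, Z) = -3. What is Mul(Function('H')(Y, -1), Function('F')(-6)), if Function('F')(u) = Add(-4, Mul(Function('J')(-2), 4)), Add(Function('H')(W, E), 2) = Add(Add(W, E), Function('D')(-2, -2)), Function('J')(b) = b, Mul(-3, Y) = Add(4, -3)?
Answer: 76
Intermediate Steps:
Y = Rational(-1, 3) (Y = Mul(Rational(-1, 3), Add(4, -3)) = Mul(Rational(-1, 3), 1) = Rational(-1, 3) ≈ -0.33333)
Function('H')(W, E) = Add(-5, E, W) (Function('H')(W, E) = Add(-2, Add(Add(W, E), -3)) = Add(-2, Add(Add(E, W), -3)) = Add(-2, Add(-3, E, W)) = Add(-5, E, W))
Function('F')(u) = -12 (Function('F')(u) = Add(-4, Mul(-2, 4)) = Add(-4, -8) = -12)
Mul(Function('H')(Y, -1), Function('F')(-6)) = Mul(Add(-5, -1, Rational(-1, 3)), -12) = Mul(Rational(-19, 3), -12) = 76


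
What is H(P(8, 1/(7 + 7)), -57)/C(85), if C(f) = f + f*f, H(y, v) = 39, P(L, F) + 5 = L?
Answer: 39/7310 ≈ 0.0053352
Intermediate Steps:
P(L, F) = -5 + L
C(f) = f + f**2
H(P(8, 1/(7 + 7)), -57)/C(85) = 39/((85*(1 + 85))) = 39/((85*86)) = 39/7310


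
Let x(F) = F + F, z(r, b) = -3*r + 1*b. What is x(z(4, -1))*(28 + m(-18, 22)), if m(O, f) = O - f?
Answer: 312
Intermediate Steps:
z(r, b) = b - 3*r (z(r, b) = -3*r + b = b - 3*r)
x(F) = 2*F
x(z(4, -1))*(28 + m(-18, 22)) = (2*(-1 - 3*4))*(28 + (-18 - 1*22)) = (2*(-1 - 12))*(28 + (-18 - 22)) = (2*(-13))*(28 - 40) = -26*(-12) = 312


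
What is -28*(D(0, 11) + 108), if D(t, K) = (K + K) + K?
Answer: -3948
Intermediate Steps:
D(t, K) = 3*K (D(t, K) = 2*K + K = 3*K)
-28*(D(0, 11) + 108) = -28*(3*11 + 108) = -28*(33 + 108) = -28*141 = -3948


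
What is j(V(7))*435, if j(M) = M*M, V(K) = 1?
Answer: 435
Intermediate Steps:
j(M) = M²
j(V(7))*435 = 1²*435 = 1*435 = 435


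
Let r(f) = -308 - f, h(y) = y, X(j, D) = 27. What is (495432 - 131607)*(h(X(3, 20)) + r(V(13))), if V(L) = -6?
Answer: -100051875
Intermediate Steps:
(495432 - 131607)*(h(X(3, 20)) + r(V(13))) = (495432 - 131607)*(27 + (-308 - 1*(-6))) = 363825*(27 + (-308 + 6)) = 363825*(27 - 302) = 363825*(-275) = -100051875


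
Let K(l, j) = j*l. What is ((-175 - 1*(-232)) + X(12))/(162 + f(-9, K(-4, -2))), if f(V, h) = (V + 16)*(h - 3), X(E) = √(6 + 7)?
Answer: 57/197 + √13/197 ≈ 0.30764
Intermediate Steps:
X(E) = √13
f(V, h) = (-3 + h)*(16 + V) (f(V, h) = (16 + V)*(-3 + h) = (-3 + h)*(16 + V))
((-175 - 1*(-232)) + X(12))/(162 + f(-9, K(-4, -2))) = ((-175 - 1*(-232)) + √13)/(162 + (-48 - 3*(-9) + 16*(-2*(-4)) - (-18)*(-4))) = ((-175 + 232) + √13)/(162 + (-48 + 27 + 16*8 - 9*8)) = (57 + √13)/(162 + (-48 + 27 + 128 - 72)) = (57 + √13)/(162 + 35) = (57 + √13)/197 = (57 + √13)*(1/197) = 57/197 + √13/197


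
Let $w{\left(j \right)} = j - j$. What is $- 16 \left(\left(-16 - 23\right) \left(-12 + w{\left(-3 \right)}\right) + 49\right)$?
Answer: $-8272$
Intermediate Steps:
$w{\left(j \right)} = 0$
$- 16 \left(\left(-16 - 23\right) \left(-12 + w{\left(-3 \right)}\right) + 49\right) = - 16 \left(\left(-16 - 23\right) \left(-12 + 0\right) + 49\right) = - 16 \left(\left(-39\right) \left(-12\right) + 49\right) = - 16 \left(468 + 49\right) = \left(-16\right) 517 = -8272$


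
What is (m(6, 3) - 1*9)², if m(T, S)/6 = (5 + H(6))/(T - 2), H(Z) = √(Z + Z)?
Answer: 117/4 - 9*√3 ≈ 13.662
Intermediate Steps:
H(Z) = √2*√Z (H(Z) = √(2*Z) = √2*√Z)
m(T, S) = 6*(5 + 2*√3)/(-2 + T) (m(T, S) = 6*((5 + √2*√6)/(T - 2)) = 6*((5 + 2*√3)/(-2 + T)) = 6*(5 + 2*√3)/(-2 + T))
(m(6, 3) - 1*9)² = (6*(5 + 2*√3)/(-2 + 6) - 1*9)² = (6*(5 + 2*√3)/4 - 9)² = (6*(¼)*(5 + 2*√3) - 9)² = ((15/2 + 3*√3) - 9)² = (-3/2 + 3*√3)²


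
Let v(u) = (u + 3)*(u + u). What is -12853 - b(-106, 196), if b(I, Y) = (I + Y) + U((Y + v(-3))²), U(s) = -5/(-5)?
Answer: -12944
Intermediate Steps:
v(u) = 2*u*(3 + u) (v(u) = (3 + u)*(2*u) = 2*u*(3 + u))
U(s) = 1 (U(s) = -5*(-⅕) = 1)
b(I, Y) = 1 + I + Y (b(I, Y) = (I + Y) + 1 = 1 + I + Y)
-12853 - b(-106, 196) = -12853 - (1 - 106 + 196) = -12853 - 1*91 = -12853 - 91 = -12944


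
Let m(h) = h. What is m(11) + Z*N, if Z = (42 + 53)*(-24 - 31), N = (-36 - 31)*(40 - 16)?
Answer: 8401811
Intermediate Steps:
N = -1608 (N = -67*24 = -1608)
Z = -5225 (Z = 95*(-55) = -5225)
m(11) + Z*N = 11 - 5225*(-1608) = 11 + 8401800 = 8401811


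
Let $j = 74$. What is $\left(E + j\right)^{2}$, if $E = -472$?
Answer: $158404$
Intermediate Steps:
$\left(E + j\right)^{2} = \left(-472 + 74\right)^{2} = \left(-398\right)^{2} = 158404$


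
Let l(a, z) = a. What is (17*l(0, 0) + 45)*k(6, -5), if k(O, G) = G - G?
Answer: 0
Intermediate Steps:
k(O, G) = 0
(17*l(0, 0) + 45)*k(6, -5) = (17*0 + 45)*0 = (0 + 45)*0 = 45*0 = 0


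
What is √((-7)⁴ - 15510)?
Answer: I*√13109 ≈ 114.49*I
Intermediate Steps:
√((-7)⁴ - 15510) = √(2401 - 15510) = √(-13109) = I*√13109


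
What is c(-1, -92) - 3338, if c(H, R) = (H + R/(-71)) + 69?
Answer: -232078/71 ≈ -3268.7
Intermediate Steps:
c(H, R) = 69 + H - R/71 (c(H, R) = (H + R*(-1/71)) + 69 = (H - R/71) + 69 = 69 + H - R/71)
c(-1, -92) - 3338 = (69 - 1 - 1/71*(-92)) - 3338 = (69 - 1 + 92/71) - 3338 = 4920/71 - 3338 = -232078/71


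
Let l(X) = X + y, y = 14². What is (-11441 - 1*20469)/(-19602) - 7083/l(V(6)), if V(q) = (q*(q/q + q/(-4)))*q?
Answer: -66580493/1744578 ≈ -38.164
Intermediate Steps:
y = 196
V(q) = q²*(1 - q/4) (V(q) = (q*(1 + q*(-¼)))*q = (q*(1 - q/4))*q = q²*(1 - q/4))
l(X) = 196 + X (l(X) = X + 196 = 196 + X)
(-11441 - 1*20469)/(-19602) - 7083/l(V(6)) = (-11441 - 1*20469)/(-19602) - 7083/(196 + (¼)*6²*(4 - 1*6)) = (-11441 - 20469)*(-1/19602) - 7083/(196 + (¼)*36*(4 - 6)) = -31910*(-1/19602) - 7083/(196 + (¼)*36*(-2)) = 15955/9801 - 7083/(196 - 18) = 15955/9801 - 7083/178 = -66580493/1744578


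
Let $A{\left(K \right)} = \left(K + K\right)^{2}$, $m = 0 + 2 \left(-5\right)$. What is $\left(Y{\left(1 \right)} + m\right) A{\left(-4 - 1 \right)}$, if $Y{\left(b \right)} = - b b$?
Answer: $-1100$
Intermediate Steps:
$m = -10$ ($m = 0 - 10 = -10$)
$A{\left(K \right)} = 4 K^{2}$ ($A{\left(K \right)} = \left(2 K\right)^{2} = 4 K^{2}$)
$Y{\left(b \right)} = - b^{2}$
$\left(Y{\left(1 \right)} + m\right) A{\left(-4 - 1 \right)} = \left(- 1^{2} - 10\right) 4 \left(-4 - 1\right)^{2} = \left(\left(-1\right) 1 - 10\right) 4 \left(-4 - 1\right)^{2} = \left(-1 - 10\right) 4 \left(-5\right)^{2} = - 11 \cdot 4 \cdot 25 = \left(-11\right) 100 = -1100$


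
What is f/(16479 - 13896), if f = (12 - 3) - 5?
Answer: 4/2583 ≈ 0.0015486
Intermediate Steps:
f = 4 (f = 9 - 5 = 4)
f/(16479 - 13896) = 4/(16479 - 13896) = 4/2583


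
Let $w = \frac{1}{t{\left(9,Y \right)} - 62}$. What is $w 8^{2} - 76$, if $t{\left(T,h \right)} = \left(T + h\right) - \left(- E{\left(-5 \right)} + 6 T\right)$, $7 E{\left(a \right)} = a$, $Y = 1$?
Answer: $- \frac{57220}{747} \approx -76.6$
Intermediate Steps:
$E{\left(a \right)} = \frac{a}{7}$
$t{\left(T,h \right)} = - \frac{5}{7} + h - 5 T$ ($t{\left(T,h \right)} = \left(T + h\right) - \left(\frac{5}{7} + 6 T\right) = - \frac{5}{7} + h - 5 T$)
$w = - \frac{7}{747}$ ($w = \frac{1}{\left(- \frac{5}{7} + 1 - 45\right) - 62} = \frac{1}{- \frac{313}{7} - 62} = \frac{1}{- \frac{747}{7}} = - \frac{7}{747} \approx -0.0093708$)
$w 8^{2} - 76 = - \frac{7 \cdot 8^{2}}{747} - 76 = \left(- \frac{7}{747}\right) 64 - 76 = - \frac{448}{747} - 76 = - \frac{57220}{747}$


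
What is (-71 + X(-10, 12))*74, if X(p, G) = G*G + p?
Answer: 4662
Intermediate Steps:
X(p, G) = p + G² (X(p, G) = G² + p = p + G²)
(-71 + X(-10, 12))*74 = (-71 + (-10 + 12²))*74 = (-71 + (-10 + 144))*74 = (-71 + 134)*74 = 63*74 = 4662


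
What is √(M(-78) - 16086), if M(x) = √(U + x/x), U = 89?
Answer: √(-16086 + 3*√10) ≈ 126.79*I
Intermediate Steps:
M(x) = 3*√10 (M(x) = √(89 + x/x) = √(89 + 1) = √90 = 3*√10)
√(M(-78) - 16086) = √(3*√10 - 16086) = √(-16086 + 3*√10)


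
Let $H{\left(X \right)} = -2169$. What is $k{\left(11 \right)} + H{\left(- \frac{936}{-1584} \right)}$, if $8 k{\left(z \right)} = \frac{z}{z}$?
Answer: $- \frac{17351}{8} \approx -2168.9$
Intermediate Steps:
$k{\left(z \right)} = \frac{1}{8}$ ($k{\left(z \right)} = \frac{z \frac{1}{z}}{8} = \frac{1}{8} \cdot 1 = \frac{1}{8}$)
$k{\left(11 \right)} + H{\left(- \frac{936}{-1584} \right)} = \frac{1}{8} - 2169 = - \frac{17351}{8}$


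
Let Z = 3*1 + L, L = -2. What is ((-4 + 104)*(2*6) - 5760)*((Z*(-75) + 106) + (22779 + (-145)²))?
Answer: -199887600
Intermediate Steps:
Z = 1 (Z = 3*1 - 2 = 3 - 2 = 1)
((-4 + 104)*(2*6) - 5760)*((Z*(-75) + 106) + (22779 + (-145)²)) = ((-4 + 104)*(2*6) - 5760)*((1*(-75) + 106) + (22779 + (-145)²)) = (100*12 - 5760)*((-75 + 106) + (22779 + 21025)) = (1200 - 5760)*(31 + 43804) = -4560*43835 = -199887600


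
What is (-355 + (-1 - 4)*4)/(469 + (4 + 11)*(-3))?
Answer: -375/424 ≈ -0.88443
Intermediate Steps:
(-355 + (-1 - 4)*4)/(469 + (4 + 11)*(-3)) = (-355 - 5*4)/(469 + 15*(-3)) = (-355 - 20)/(469 - 45) = -375/424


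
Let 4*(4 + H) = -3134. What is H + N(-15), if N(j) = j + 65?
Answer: -1475/2 ≈ -737.50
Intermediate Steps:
H = -1575/2 (H = -4 + (¼)*(-3134) = -4 - 1567/2 = -1575/2 ≈ -787.50)
N(j) = 65 + j
H + N(-15) = -1575/2 + (65 - 15) = -1575/2 + 50 = -1475/2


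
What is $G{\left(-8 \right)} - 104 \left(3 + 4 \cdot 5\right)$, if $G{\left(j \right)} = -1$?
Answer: $-2393$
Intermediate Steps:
$G{\left(-8 \right)} - 104 \left(3 + 4 \cdot 5\right) = -1 - 104 \left(3 + 4 \cdot 5\right) = -1 - 104 \left(3 + 20\right) = -1 - 2392 = -2393$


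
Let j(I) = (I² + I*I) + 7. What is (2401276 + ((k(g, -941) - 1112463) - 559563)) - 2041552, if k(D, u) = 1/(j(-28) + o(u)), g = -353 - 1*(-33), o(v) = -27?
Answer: -2031443495/1548 ≈ -1.3123e+6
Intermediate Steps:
j(I) = 7 + 2*I² (j(I) = (I² + I²) + 7 = 2*I² + 7 = 7 + 2*I²)
g = -320 (g = -353 + 33 = -320)
k(D, u) = 1/1548 (k(D, u) = 1/((7 + 2*(-28)²) - 27) = 1/((7 + 2*784) - 27) = 1/((7 + 1568) - 27) = 1/(1575 - 27) = 1/1548)
(2401276 + ((k(g, -941) - 1112463) - 559563)) - 2041552 = (2401276 + ((1/1548 - 1112463) - 559563)) - 2041552 = (2401276 + (-1722092723/1548 - 559563)) - 2041552 = (2401276 - 2588296247/1548) - 2041552 = 1128879001/1548 - 2041552 = -2031443495/1548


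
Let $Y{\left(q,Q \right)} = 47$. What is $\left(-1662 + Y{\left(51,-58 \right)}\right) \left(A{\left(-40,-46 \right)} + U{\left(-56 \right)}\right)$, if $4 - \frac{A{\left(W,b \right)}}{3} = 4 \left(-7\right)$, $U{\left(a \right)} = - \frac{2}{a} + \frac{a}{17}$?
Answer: $- \frac{4193775}{28} \approx -1.4978 \cdot 10^{5}$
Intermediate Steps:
$U{\left(a \right)} = - \frac{2}{a} + \frac{a}{17}$ ($U{\left(a \right)} = - \frac{2}{a} + a \frac{1}{17} = - \frac{2}{a} + \frac{a}{17}$)
$A{\left(W,b \right)} = 96$ ($A{\left(W,b \right)} = 12 - 3 \cdot 4 \left(-7\right) = 12 - -84 = 12 + 84 = 96$)
$\left(-1662 + Y{\left(51,-58 \right)}\right) \left(A{\left(-40,-46 \right)} + U{\left(-56 \right)}\right) = \left(-1662 + 47\right) \left(96 + \left(- \frac{2}{-56} + \frac{1}{17} \left(-56\right)\right)\right) = - 1615 \left(96 - \frac{1551}{476}\right) = \left(-1615\right) \frac{44145}{476} = - \frac{4193775}{28}$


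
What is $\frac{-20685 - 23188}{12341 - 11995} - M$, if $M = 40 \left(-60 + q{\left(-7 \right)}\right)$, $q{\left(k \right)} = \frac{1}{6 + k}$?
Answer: $\frac{800367}{346} \approx 2313.2$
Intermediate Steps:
$M = -2440$ ($M = 40 \left(-60 + \frac{1}{6 - 7}\right) = 40 \left(-60 + \frac{1}{-1}\right) = 40 \left(-60 - 1\right) = 40 \left(-61\right) = -2440$)
$\frac{-20685 - 23188}{12341 - 11995} - M = \frac{-20685 - 23188}{12341 - 11995} - -2440 = - \frac{43873}{346} + 2440 = \frac{800367}{346}$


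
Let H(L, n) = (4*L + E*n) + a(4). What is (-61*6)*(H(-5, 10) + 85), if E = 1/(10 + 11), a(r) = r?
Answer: -177998/7 ≈ -25428.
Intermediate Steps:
E = 1/21 ≈ 0.047619
H(L, n) = 4 + 4*L + n/21 (H(L, n) = (4*L + n/21) + 4 = 4 + 4*L + n/21)
(-61*6)*(H(-5, 10) + 85) = (-61*6)*((4 + 4*(-5) + (1/21)*10) + 85) = -366*((4 - 20 + 10/21) + 85) = -366*(-326/21 + 85) = -366*1459/21 = -177998/7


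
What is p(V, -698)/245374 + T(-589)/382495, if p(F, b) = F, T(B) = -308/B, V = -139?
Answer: -31239672953/55280199268570 ≈ -0.00056512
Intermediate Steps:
p(V, -698)/245374 + T(-589)/382495 = -139/245374 - 308/(-589)/382495 = -139*1/245374 - 308*(-1/589)*(1/382495) = -139/245374 + (308/589)*(1/382495) = -139/245374 + 308/225289555 = -31239672953/55280199268570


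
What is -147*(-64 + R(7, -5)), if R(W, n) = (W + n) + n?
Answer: 9849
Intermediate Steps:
R(W, n) = W + 2*n
-147*(-64 + R(7, -5)) = -147*(-64 + (7 + 2*(-5))) = -147*(-64 + (7 - 10)) = -147*(-64 - 3) = -147*(-67) = 9849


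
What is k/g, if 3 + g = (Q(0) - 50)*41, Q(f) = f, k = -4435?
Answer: 4435/2053 ≈ 2.1603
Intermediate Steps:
g = -2053 (g = -3 + (0 - 50)*41 = -3 - 50*41 = -3 - 2050 = -2053)
k/g = -4435/(-2053) = -4435*(-1/2053) = 4435/2053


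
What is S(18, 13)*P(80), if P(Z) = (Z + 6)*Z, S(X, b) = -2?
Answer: -13760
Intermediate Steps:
P(Z) = Z*(6 + Z) (P(Z) = (6 + Z)*Z = Z*(6 + Z))
S(18, 13)*P(80) = -160*(6 + 80) = -160*86 = -2*6880 = -13760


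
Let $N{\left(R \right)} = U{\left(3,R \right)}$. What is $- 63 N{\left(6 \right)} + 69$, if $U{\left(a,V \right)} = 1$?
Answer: $6$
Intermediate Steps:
$N{\left(R \right)} = 1$
$- 63 N{\left(6 \right)} + 69 = \left(-63\right) 1 + 69 = -63 + 69 = 6$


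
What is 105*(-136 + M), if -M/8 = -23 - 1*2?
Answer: 6720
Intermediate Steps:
M = 200 (M = -8*(-23 - 1*2) = -8*(-23 - 2) = -8*(-25) = 200)
105*(-136 + M) = 105*(-136 + 200) = 105*64 = 6720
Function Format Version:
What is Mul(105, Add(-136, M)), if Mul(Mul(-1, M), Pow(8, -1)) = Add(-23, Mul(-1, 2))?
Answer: 6720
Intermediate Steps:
M = 200 (M = Mul(-8, Add(-23, Mul(-1, 2))) = Mul(-8, Add(-23, -2)) = Mul(-8, -25) = 200)
Mul(105, Add(-136, M)) = Mul(105, Add(-136, 200)) = Mul(105, 64) = 6720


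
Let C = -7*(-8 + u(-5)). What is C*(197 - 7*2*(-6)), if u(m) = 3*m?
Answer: 45241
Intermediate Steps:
C = 161 (C = -7*(-8 + 3*(-5)) = -7*(-8 - 15) = -7*(-23) = 161)
C*(197 - 7*2*(-6)) = 161*(197 - 7*2*(-6)) = 161*(197 - 14*(-6)) = 161*(197 + 84) = 161*281 = 45241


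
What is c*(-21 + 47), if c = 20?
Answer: 520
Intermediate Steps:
c*(-21 + 47) = 20*(-21 + 47) = 20*26 = 520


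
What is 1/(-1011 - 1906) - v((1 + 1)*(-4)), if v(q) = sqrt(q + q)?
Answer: -1/2917 - 4*I ≈ -0.00034282 - 4.0*I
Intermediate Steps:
v(q) = sqrt(2)*sqrt(q) (v(q) = sqrt(2*q) = sqrt(2)*sqrt(q))
1/(-1011 - 1906) - v((1 + 1)*(-4)) = 1/(-1011 - 1906) - sqrt(2)*sqrt((1 + 1)*(-4)) = 1/(-2917) - sqrt(2)*sqrt(2*(-4)) = -1/2917 - sqrt(2)*sqrt(-8) = -1/2917 - sqrt(2)*2*I*sqrt(2) = -1/2917 - 4*I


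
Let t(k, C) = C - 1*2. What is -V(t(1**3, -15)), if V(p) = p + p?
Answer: 34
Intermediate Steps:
t(k, C) = -2 + C (t(k, C) = C - 2 = -2 + C)
V(p) = 2*p
-V(t(1**3, -15)) = -2*(-2 - 15) = -2*(-17) = -1*(-34) = 34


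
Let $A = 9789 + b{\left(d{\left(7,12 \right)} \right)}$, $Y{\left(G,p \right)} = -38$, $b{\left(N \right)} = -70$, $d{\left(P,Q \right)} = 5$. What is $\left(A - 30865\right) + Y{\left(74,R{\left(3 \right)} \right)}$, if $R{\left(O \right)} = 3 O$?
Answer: $-21184$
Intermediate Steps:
$A = 9719$ ($A = 9789 - 70 = 9719$)
$\left(A - 30865\right) + Y{\left(74,R{\left(3 \right)} \right)} = \left(9719 - 30865\right) - 38 = -21146 - 38 = -21184$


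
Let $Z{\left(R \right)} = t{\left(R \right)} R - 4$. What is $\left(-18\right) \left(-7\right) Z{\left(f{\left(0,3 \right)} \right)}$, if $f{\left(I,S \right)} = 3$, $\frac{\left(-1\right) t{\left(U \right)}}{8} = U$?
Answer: $-9576$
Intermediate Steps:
$t{\left(U \right)} = - 8 U$
$Z{\left(R \right)} = -4 - 8 R^{2}$ ($Z{\left(R \right)} = - 8 R R - 4 = - 8 R^{2} - 4 = -4 - 8 R^{2}$)
$\left(-18\right) \left(-7\right) Z{\left(f{\left(0,3 \right)} \right)} = \left(-18\right) \left(-7\right) \left(-4 - 8 \cdot 3^{2}\right) = 126 \left(-4 - 72\right) = 126 \left(-76\right) = -9576$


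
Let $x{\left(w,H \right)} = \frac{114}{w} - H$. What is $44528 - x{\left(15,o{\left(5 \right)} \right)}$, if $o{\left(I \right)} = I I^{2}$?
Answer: $\frac{223227}{5} \approx 44645.0$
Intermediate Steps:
$o{\left(I \right)} = I^{3}$
$x{\left(w,H \right)} = - H + \frac{114}{w}$
$44528 - x{\left(15,o{\left(5 \right)} \right)} = 44528 - \left(- 5^{3} + \frac{114}{15}\right) = 44528 - \left(\left(-1\right) 125 + 114 \cdot \frac{1}{15}\right) = 44528 - \left(-125 + \frac{38}{5}\right) = 44528 - - \frac{587}{5} = 44528 + \frac{587}{5} = \frac{223227}{5}$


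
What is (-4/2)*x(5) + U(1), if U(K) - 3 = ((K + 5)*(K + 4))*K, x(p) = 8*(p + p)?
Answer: -127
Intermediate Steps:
x(p) = 16*p (x(p) = 8*(2*p) = 16*p)
U(K) = 3 + K*(4 + K)*(5 + K) (U(K) = 3 + ((K + 5)*(K + 4))*K = 3 + ((5 + K)*(4 + K))*K = 3 + ((4 + K)*(5 + K))*K = 3 + K*(4 + K)*(5 + K))
(-4/2)*x(5) + U(1) = (-4/2)*(16*5) + (3 + 1³ + 9*1² + 20*1) = -4*½*80 + (3 + 1 + 9*1 + 20) = -2*80 + (3 + 1 + 9 + 20) = -160 + 33 = -127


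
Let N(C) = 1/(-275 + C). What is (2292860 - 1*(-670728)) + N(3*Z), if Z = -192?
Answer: 2522013387/851 ≈ 2.9636e+6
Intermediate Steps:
(2292860 - 1*(-670728)) + N(3*Z) = (2292860 - 1*(-670728)) + 1/(-275 + 3*(-192)) = (2292860 + 670728) + 1/(-275 - 576) = 2963588 + 1/(-851) = 2963588 - 1/851 = 2522013387/851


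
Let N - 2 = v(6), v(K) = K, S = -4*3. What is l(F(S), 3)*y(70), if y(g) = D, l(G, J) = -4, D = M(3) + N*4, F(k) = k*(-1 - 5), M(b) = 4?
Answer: -144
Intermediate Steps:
S = -12
N = 8 (N = 2 + 6 = 8)
F(k) = -6*k (F(k) = k*(-6) = -6*k)
D = 36 (D = 4 + 8*4 = 4 + 32 = 36)
y(g) = 36
l(F(S), 3)*y(70) = -4*36 = -144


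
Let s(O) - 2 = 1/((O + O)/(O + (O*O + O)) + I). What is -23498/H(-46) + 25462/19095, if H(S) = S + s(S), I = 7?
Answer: 1376421589/2562549 ≈ 537.13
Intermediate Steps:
s(O) = 2 + 1/(7 + 2*O/(O² + 2*O)) (s(O) = 2 + 1/((O + O)/(O + (O*O + O)) + 7) = 2 + 1/((2*O)/(O + (O² + O)) + 7) = 2 + 1/((2*O)/(O + (O + O²)) + 7) = 2 + 1/((2*O)/(O² + 2*O) + 7) = 2 + 1/(2*O/(O² + 2*O) + 7) = 2 + 1/(7 + 2*O/(O² + 2*O)))
H(S) = S + (34 + 15*S)/(16 + 7*S)
-23498/H(-46) + 25462/19095 = -23498*(16 + 7*(-46))/(34 + 7*(-46)² + 31*(-46)) + 25462/19095 = -23498*(16 - 322)/(34 + 7*2116 - 1426) + 25462*(1/19095) = -23498*(-306/(34 + 14812 - 1426)) + 25462/19095 = -23498/((-1/306*13420)) + 25462/19095 = -23498/(-6710/153) + 25462/19095 = -23498*(-153/6710) + 25462/19095 = 1797597/3355 + 25462/19095 = 1376421589/2562549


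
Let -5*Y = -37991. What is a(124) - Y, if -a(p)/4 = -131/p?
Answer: -1177066/155 ≈ -7594.0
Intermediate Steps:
Y = 37991/5 (Y = -⅕*(-37991) = 37991/5 ≈ 7598.2)
a(p) = 524/p (a(p) = -(-524)/p = 524/p)
a(124) - Y = 524/124 - 1*37991/5 = 524*(1/124) - 37991/5 = 131/31 - 37991/5 = -1177066/155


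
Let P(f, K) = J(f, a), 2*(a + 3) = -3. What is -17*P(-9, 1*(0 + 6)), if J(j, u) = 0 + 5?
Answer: -85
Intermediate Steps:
a = -9/2 (a = -3 + (½)*(-3) = -3 - 3/2 = -9/2 ≈ -4.5000)
J(j, u) = 5
P(f, K) = 5
-17*P(-9, 1*(0 + 6)) = -17*5 = -85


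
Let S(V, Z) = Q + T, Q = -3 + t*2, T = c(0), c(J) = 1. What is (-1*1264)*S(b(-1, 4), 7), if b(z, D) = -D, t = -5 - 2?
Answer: 20224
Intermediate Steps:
t = -7
T = 1
Q = -17 (Q = -3 - 7*2 = -3 - 14 = -17)
S(V, Z) = -16 (S(V, Z) = -17 + 1 = -16)
(-1*1264)*S(b(-1, 4), 7) = -1*1264*(-16) = -1264*(-16) = 20224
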